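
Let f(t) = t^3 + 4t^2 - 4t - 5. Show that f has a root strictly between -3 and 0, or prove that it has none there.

Such a root exists.

f(-3) = 16 and f(0) = -5, which have opposite signs.
f is continuous everywhere (it is a polynomial), in particular on [-3, 0].
By the Intermediate Value Theorem f must vanish at some point of (-3, 0).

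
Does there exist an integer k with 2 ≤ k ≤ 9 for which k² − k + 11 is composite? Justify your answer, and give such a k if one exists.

The values for k = 2, 3, …, 9 are 13, 17, 23, 31, 41, 53, 67, 83, and each of these is prime.
So no value in the range makes the expression composite.

No such integer k in that range exists.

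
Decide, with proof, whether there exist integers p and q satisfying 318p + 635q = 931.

p = 592, q = -295

Since gcd(318, 635) = 1, every integer is an integer combination of 318 and 635.
Dividing repeatedly: 635 = 1·318 + 317, 318 = 1·317 + 1, 317 = 317·1 + 0.
Back-substituting, 1 = 318 − 1·317 = 318 − (635 − 1·318) = −635 + 2·318; that is, 318·2 + 635·(-1) = 1.
Multiplying through by 931: p = 2·931 = 1862, q = (-1)·931 = -931 is a solution.
Shifting by a multiple of (635, −318) keeps it a solution: p = 1862 − 2·635 = 592, q = -931 + 2·318 = -295.
Check: 318·592 + 635·(-295) = 188256 − 187325 = 931. ✓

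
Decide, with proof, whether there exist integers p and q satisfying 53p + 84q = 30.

Since gcd(53, 84) = 1, every integer is an integer combination of 53 and 84.
Dividing repeatedly: 84 = 1·53 + 31, 53 = 1·31 + 22, 31 = 1·22 + 9, 22 = 2·9 + 4, 9 = 2·4 + 1, 4 = 4·1 + 0.
Working back up the chain: 1 = 9 − 2·4 = 9 − 2·(22 − 2·9) = −2·22 + 5·9 = −2·22 + 5·(31 − 1·22) = 5·31 − 7·22 = 5·31 − 7·(53 − 1·31) = −7·53 + 12·31 = −7·53 + 12·(84 − 1·53) = 12·84 − 19·53. So 53·(-19) + 84·12 = 1.
Times 30: 53·(-570) + 84·360 = 30, so (-570, 360) solves it.
Shifting by a multiple of (84, −53) keeps it a solution: p = -570 + 7·84 = 18, q = 360 − 7·53 = -11.
Indeed 53·18 + 84·(-11) = 954 − 924 = 30.

p = 18, q = -11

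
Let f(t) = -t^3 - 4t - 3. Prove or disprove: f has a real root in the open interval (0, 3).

Evaluate at the endpoints: f(0) = -3, f(3) = -42 — same sign (negative).
The derivative f'(t) = -3t^2 - 4 is a quadratic with discriminant 0² − 4·(-3)·(-4) = -48 < 0; it never vanishes, so it is always negative (sign of the leading coefficient).
Hence f is strictly decreasing on ℝ, and in particular on [0, 3]. A strictly monotone function with same-sign endpoint values stays negative on the whole interval, so f has no zero in (0, 3).

f has no root in that interval.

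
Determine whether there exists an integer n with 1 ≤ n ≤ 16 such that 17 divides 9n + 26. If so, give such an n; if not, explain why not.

n = 16

For n = 1, 2, …, 15 the values 35, 44, 53, 62, 71, 80, 89, 98, 107, 116, 125, 134, 143, 152, 161 are not multiples of 17. n = 16 works, since 9·16 + 26 = 170 = 10·17.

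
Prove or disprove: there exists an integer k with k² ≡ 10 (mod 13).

k = 7

Take k = 7. Then 7² = 49 = 3·13 + 10, so 7² ≡ 10 (mod 13).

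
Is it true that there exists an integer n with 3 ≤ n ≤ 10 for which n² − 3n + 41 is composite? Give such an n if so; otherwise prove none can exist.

n = 4

At n = 4: 4² − 3·4 + 41 = 45 = 3·15, which is composite.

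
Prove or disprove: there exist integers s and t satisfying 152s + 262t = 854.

gcd(152, 262) = 2, and 2 divides 854, so integer solutions exist.
Dividing through by 2 reduces the equation to 76s + 131t = 427.
Run the Euclidean algorithm on 131 and 76: 131 = 1·76 + 55, 76 = 1·55 + 21, 55 = 2·21 + 13, 21 = 1·13 + 8, 13 = 1·8 + 5, 8 = 1·5 + 3, 5 = 1·3 + 2, 3 = 1·2 + 1, 2 = 2·1 + 0.
Back-substituting, 1 = 3 − 1·2 = 3 − (5 − 1·3) = −5 + 2·3 = −5 + 2·(8 − 1·5) = 2·8 − 3·5 = 2·8 − 3·(13 − 1·8) = −3·13 + 5·8 = −3·13 + 5·(21 − 1·13) = 5·21 − 8·13 = 5·21 − 8·(55 − 2·21) = −8·55 + 21·21 = −8·55 + 21·(76 − 1·55) = 21·76 − 29·55 = 21·76 − 29·(131 − 1·76) = −29·131 + 50·76; that is, 76·50 + 131·(-29) = 1.
Multiplying through by 427: s = 50·427 = 21350, t = (-29)·427 = -12383 is a solution.
The general solution is s = 21350 + 131k, t = -12383 − 76k; taking k = -162 gives the smaller pair s = 128, t = -71.
Indeed 152·128 + 262·(-71) = 19456 − 18602 = 854.

s = 128, t = -71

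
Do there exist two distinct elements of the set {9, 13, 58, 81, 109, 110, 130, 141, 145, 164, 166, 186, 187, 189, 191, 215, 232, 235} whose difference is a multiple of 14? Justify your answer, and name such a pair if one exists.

Both 9 and 191 leave remainder 9 on division by 14; their difference 182 = 13·14 is a multiple of 14.

9 and 191 are such a pair.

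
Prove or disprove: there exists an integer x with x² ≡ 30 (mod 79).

79 is prime, so by Euler's criterion 30 is a square mod 79 iff 30^((79−1)/2) = 30^39 ≡ 1 (mod 79).
Squaring successively (mod 79): 30^2 = 900 ≡ 31; 30^4 ≡ 31² = 961 ≡ 13; 30^8 ≡ 13² = 169 ≡ 11; 30^16 ≡ 11² = 121 ≡ 42; 30^32 ≡ 42² = 1764 ≡ 26.
Since 39 = 32 + 4 + 2 + 1, 30^39 ≡ 26 · 13 · 31 · 30; multiplying out mod 79: 26·13 = 338 ≡ 22, then 22·31 = 682 ≡ 50, then 50·30 = 1500 ≡ 78. Thus 30^39 ≡ 78 ≡ −1 (mod 79).
The value −1 means 30 is a non-residue modulo 79, so x² ≡ 30 (mod 79) is impossible.

No such integer exists.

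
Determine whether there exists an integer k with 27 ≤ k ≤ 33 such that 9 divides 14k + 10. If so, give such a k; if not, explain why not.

For k = 27, 28, …, 33 the values of 14k + 10 modulo 9 are 1, 6, 2, 7, 3, 8, 4 respectively.
The residue 0 does not occur, so no k in [27, 33] makes 14k + 10 a multiple of 9.

No, no such integer k in that range exists.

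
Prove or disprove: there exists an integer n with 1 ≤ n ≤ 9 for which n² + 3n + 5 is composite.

n = 2

At n = 2: 2² + 3·2 + 5 = 15 = 3·5, which is composite.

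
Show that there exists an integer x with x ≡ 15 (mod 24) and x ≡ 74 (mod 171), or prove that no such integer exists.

Both moduli are multiples of 3 = gcd(24, 171), so any solution would satisfy x ≡ 15 and x ≡ 74 modulo 3 simultaneously.
However 15 ≡ 0 and 74 ≡ 2 (mod 3), and 0 ≠ 2.
Therefore no such x exists.

No such integer exists.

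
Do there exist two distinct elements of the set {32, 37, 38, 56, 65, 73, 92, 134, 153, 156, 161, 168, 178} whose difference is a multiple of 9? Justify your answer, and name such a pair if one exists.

Yes: 37 and 73.

Both 37 and 73 leave remainder 1 on division by 9; their difference 36 = 4·9 is a multiple of 9.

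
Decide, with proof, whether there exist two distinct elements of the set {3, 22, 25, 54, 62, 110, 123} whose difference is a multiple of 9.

No, no such pair exists.

Two integers differ by a multiple of 9 exactly when they have the same residue mod 9. The residues are 3↦3, 22↦4, 25↦7, 54↦0, 62↦8, 110↦2, 123↦6.
All 7 residues are distinct, so no two elements differ by a multiple of 9.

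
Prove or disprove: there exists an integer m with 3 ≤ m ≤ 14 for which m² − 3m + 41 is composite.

m = 9

At m = 9: 9² − 3·9 + 41 = 95 = 5·19, which is composite.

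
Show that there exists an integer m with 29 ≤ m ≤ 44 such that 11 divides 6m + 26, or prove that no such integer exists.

Scanning upward from m = 29 gives 200, 206, 212, 218, 224, 230, 236, none divisible by 11. At m = 36 we get 6·36 + 26 = 242, and 242 = 11·22.

m = 36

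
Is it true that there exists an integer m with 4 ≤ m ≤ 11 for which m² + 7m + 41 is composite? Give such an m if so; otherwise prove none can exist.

m = 9

At m = 9: 9² + 7·9 + 41 = 185 = 5·37, which is composite.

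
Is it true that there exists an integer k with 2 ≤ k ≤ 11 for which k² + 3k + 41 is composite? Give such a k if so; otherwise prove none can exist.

k = 10

At k = 10: 10² + 3·10 + 41 = 171 = 3·57, which is composite.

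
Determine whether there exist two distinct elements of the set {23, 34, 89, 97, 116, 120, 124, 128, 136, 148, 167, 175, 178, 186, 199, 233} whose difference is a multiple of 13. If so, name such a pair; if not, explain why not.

Reduce each element mod 13: 23↦10, 34↦8, 89↦11, 97↦6, 116↦12, 120↦3, 124↦7, 128↦11, 136↦6, 148↦5, 167↦11, 175↦6, 178↦9, 186↦4, 199↦4, 233↦12. The residue 11 repeats (at 89 and 128), and 128 − 89 = 39 = 3·13.

Yes: 89 and 128.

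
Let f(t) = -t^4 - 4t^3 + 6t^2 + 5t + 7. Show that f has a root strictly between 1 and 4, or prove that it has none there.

f(1) = 13 and f(4) = -389, which have opposite signs.
f is continuous everywhere (it is a polynomial), in particular on [1, 4].
By the Intermediate Value Theorem f must vanish at some point of (1, 4).

Yes, f has a root in the interval.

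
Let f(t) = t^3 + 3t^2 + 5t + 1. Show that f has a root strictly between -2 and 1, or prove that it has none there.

f(-2) = -5 and f(1) = 10, which have opposite signs.
Since f is a polynomial it is continuous on [-2, 1].
By the Intermediate Value Theorem, f takes the value 0 somewhere in the open interval.

Such a root exists.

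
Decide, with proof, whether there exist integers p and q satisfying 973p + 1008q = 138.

There are no such integers.

gcd(973, 1008) = 7, so every integer of the form 973p + 1008q is a multiple of 7.
But 138 = 7·19 + 5, so 7 ∤ 138.
So the equation is unsolvable over ℤ.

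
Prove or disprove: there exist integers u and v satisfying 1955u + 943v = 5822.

gcd(1955, 943) = 23, so every integer of the form 1955u + 943v is a multiple of 23.
But 5822 = 23·253 + 3, so 23 ∤ 5822.
So the equation is unsolvable over ℤ.

No such integers exist.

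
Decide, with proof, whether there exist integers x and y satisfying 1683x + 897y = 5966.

Both 1683 and 897 are divisible by gcd(1683, 897) = 3, hence so is any combination 1683x + 897y.
However 5966 leaves remainder 2 on division by 3.
Hence no integers x, y satisfy the equation.

No such integers exist.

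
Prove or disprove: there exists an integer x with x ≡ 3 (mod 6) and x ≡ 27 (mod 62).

Here gcd(6, 62) = 2, and both 3 and 27 leave remainder 1 mod 2, so the system is consistent.
Step through x = 3, 3 + 6, 3 + 2·6, …: the values 3, 9, 15, 21, 27 reduce mod 62 to 3, 9, 15, 21, 27. The value 27 hits 27.
Check: 27 mod 6 = 3, 27 mod 62 = 27. ✓

x = 27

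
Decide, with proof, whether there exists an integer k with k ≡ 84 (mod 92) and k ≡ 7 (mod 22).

Both moduli are multiples of 2 = gcd(92, 22), so any solution would satisfy k ≡ 84 and k ≡ 7 modulo 2 simultaneously.
But 84 mod 2 = 0 while 7 mod 2 = 1, a contradiction.
So no integer satisfies both congruences.

No such integer exists.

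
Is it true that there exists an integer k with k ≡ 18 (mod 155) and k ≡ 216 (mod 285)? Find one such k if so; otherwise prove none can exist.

gcd(155, 285) = 5. If k ≡ 18 (mod 155) and k ≡ 216 (mod 285), then k ≡ 18 (mod 5) and k ≡ 216 (mod 5).
These are incompatible: 18 − 216 = -198 is not divisible by 5.
Therefore no such k exists.

No such integer exists.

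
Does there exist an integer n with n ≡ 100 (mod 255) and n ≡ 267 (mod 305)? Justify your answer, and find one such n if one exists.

Both moduli are multiples of 5 = gcd(255, 305), so any solution would satisfy n ≡ 100 and n ≡ 267 modulo 5 simultaneously.
These are incompatible: 100 − 267 = -167 is not divisible by 5.
So no integer satisfies both congruences.

There is no such integer.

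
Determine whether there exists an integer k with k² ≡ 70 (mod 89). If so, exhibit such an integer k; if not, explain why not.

89 is prime, so by Euler's criterion 70 is a square mod 89 iff 70^((89−1)/2) = 70^44 ≡ 1 (mod 89).
Repeated squaring mod 89: 70^2 = 4900 ≡ 5; 70^4 ≡ 5² = 25 ≡ 25; 70^8 ≡ 25² = 625 ≡ 2; 70^16 ≡ 2² = 4 ≡ 4; 70^32 ≡ 4² = 16 ≡ 16.
Since 44 = 32 + 8 + 4, 70^44 ≡ 16 · 2 · 25; multiplying out mod 89: 16·2 = 32 ≡ 32, then 32·25 = 800 ≡ 88. Thus 70^44 ≡ 88 ≡ −1 (mod 89).
The value −1 means 70 is a non-residue modulo 89, so k² ≡ 70 (mod 89) is impossible.

There is no such integer.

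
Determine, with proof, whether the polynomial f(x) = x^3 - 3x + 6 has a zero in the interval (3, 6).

f(3) = 24 and f(6) = 204, both positive, so a sign-change argument is unavailable; we show f keeps this sign on the whole interval.
Shift to the endpoint 3: with x = 3 + u (0 < u < 3), one computes f(3 + u) = u^3 + 9u^2 + 24u + 24.
The nonzero coefficients here are all positive, so for u > 0 every term is positive (or zero), and the constant term 24 is strictly positive.
Therefore f(x) > 0 throughout (3, 6), and f has no zero there.

No.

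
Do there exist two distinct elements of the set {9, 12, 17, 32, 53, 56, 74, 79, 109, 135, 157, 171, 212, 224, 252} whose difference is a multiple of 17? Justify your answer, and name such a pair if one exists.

Residues mod 17: 9↦9, 12↦12, 17↦0, 32↦15, 53↦2, 56↦5, 74↦6, 79↦11, 109↦7, 135↦16, 157↦4, 171↦1, 212↦8, 224↦3, 252↦14.
All 15 residues are distinct, so no two elements differ by a multiple of 17.

There is no such pair.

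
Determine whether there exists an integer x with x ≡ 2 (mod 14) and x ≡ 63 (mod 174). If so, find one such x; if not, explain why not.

No such integer exists.

Both moduli are multiples of 2 = gcd(14, 174), so any solution would satisfy x ≡ 2 and x ≡ 63 modulo 2 simultaneously.
These are incompatible: 2 − 63 = -61 is not divisible by 2.
So no integer satisfies both congruences.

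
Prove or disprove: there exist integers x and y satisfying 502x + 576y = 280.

gcd(502, 576) = 2, and 2 divides 280, so integer solutions exist.
Dividing through by 2 reduces the equation to 251x + 288y = 140.
Dividing repeatedly: 288 = 1·251 + 37, 251 = 6·37 + 29, 37 = 1·29 + 8, 29 = 3·8 + 5, 8 = 1·5 + 3, 5 = 1·3 + 2, 3 = 1·2 + 1, 2 = 2·1 + 0.
Unwinding: 1 = 3 − 1·2 = 3 − (5 − 1·3) = −5 + 2·3 = −5 + 2·(8 − 1·5) = 2·8 − 3·5 = 2·8 − 3·(29 − 3·8) = −3·29 + 11·8 = −3·29 + 11·(37 − 1·29) = 11·37 − 14·29 = 11·37 − 14·(251 − 6·37) = −14·251 + 95·37 = −14·251 + 95·(288 − 1·251) = 95·288 − 109·251, i.e. 251·(-109) + 288·95 = 1.
Multiplying through by 140: x = (-109)·140 = -15260, y = 95·140 = 13300 is a solution.
Adding 53·288 to x and subtracting 53·251 from y gives the tidier solution (4, -3).
Check: 502·4 + 576·(-3) = 2008 − 1728 = 280. ✓

x = 4, y = -3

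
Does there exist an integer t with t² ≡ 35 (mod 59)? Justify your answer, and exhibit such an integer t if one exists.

t = 34

t = 34 works: 34² = 1156, and 1156 − 35 = 1121 = 19·59.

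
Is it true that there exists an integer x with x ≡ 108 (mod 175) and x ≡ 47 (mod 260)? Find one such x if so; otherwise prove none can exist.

There is no such integer.

Both moduli are multiples of 5 = gcd(175, 260), so any solution would satisfy x ≡ 108 and x ≡ 47 modulo 5 simultaneously.
These are incompatible: 108 − 47 = 61 is not divisible by 5.
So no integer satisfies both congruences.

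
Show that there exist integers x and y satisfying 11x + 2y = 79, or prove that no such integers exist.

11 and 2 are coprime, so 11x + 2y ranges over all of ℤ.
Run the Euclidean algorithm on 11 and 2: 11 = 5·2 + 1, 2 = 2·1 + 0.
Unwinding: 1 = 11 − 5·2, i.e. 11·1 + 2·(-5) = 1.
Scaling by 79 gives the particular solution (x, y) = (79, -395).
Subtracting 39·2 from x and adding 39·11 to y gives the tidier solution (1, 34).
Indeed 11·1 + 2·34 = 11 + 68 = 79.

x = 1, y = 34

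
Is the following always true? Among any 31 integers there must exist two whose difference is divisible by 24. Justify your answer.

Yes.

There are exactly 24 possible remainders on division by 24.
With 31 integers and only 24 classes, the pigeonhole principle forces two of them, say a and b, into the same class.
Their difference a − b is then a multiple of 24.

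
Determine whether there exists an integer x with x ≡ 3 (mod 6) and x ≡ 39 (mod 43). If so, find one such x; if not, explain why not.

The moduli 6 and 43 are coprime, so by the Chinese Remainder Theorem a unique solution modulo 258 exists.
Write x = 3 + 6t and require 3 + 6t ≡ 39 (mod 43), i.e. 6t ≡ 36 (mod 43).
Invert 6 mod 43 by the Euclidean algorithm: 43 = 7·6 + 1, 6 = 6·1 + 0; back-substituting, 1 = 43 − 7·6. Hence 6·(-7) ≡ 1, so 6⁻¹ ≡ -7 ≡ 36 (mod 43).
Therefore t ≡ 36·36 = 1296 ≡ 6 (mod 43).
Taking t = 6 gives x = 3 + 6·6 = 39.
Check: 39 mod 6 = 3, 39 mod 43 = 39. ✓

x = 39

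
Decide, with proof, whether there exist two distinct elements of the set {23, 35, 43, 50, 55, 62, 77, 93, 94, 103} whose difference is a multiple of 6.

23 mod 6 = 5 and 35 mod 6 = 5, so 35 − 23 = 12 = 2·6.

23 and 35 are such a pair.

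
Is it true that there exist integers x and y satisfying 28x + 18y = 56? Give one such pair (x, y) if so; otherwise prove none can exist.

Every value of 28x + 18y is a multiple of gcd(28, 18) = 2; since 2 ∣ 56, solutions exist.
Dividing through by 2 reduces the equation to 14x + 9y = 28.
Run the Euclidean algorithm on 14 and 9: 14 = 1·9 + 5, 9 = 1·5 + 4, 5 = 1·4 + 1, 4 = 4·1 + 0.
Back-substituting, 1 = 5 − 1·4 = 5 − (9 − 1·5) = −9 + 2·5 = −9 + 2·(14 − 1·9) = 2·14 − 3·9; that is, 14·2 + 9·(-3) = 1.
Times 28: 14·56 + 9·(-84) = 28, so (56, -84) solves it.
Subtracting 6·9 from x and adding 6·14 to y gives the tidier solution (2, 0).
Check: 28·2 + 18·0 = 56 + 0 = 56. ✓

x = 2, y = 0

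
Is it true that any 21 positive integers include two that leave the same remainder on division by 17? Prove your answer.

True.

Each integer lies in one of the 17 residue classes modulo 17.
Since 21 > 17, two of the 21 integers must share a residue class by the pigeonhole principle; call them a and b.
That is, a and b leave the same remainder on division by 17, as claimed.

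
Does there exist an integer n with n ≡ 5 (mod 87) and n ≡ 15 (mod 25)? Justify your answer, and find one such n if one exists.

gcd(87, 25) = 1, so the Chinese Remainder Theorem guarantees exactly one residue class mod 2175 satisfying both.
Write n = 5 + 87t and require 5 + 87t ≡ 15 (mod 25), i.e. 87t ≡ 10 (mod 25).
87 ≡ 12 (mod 25), so this reads 12t ≡ 10 (mod 25). Since 12·23 = 276 = 11·25 + 1, the inverse of 12 mod 25 is 23.
Multiplying by 23: t ≡ 23·10 = 230 ≡ 5 (mod 25).
Taking t = 5 gives n = 5 + 87·5 = 440.
Indeed 440 ≡ 5 (mod 87) and 440 ≡ 15 (mod 25).

n = 440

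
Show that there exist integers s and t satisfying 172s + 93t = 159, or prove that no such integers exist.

s = 75, t = -137

172 and 93 are coprime, so 172s + 93t ranges over all of ℤ.
Dividing repeatedly: 172 = 1·93 + 79, 93 = 1·79 + 14, 79 = 5·14 + 9, 14 = 1·9 + 5, 9 = 1·5 + 4, 5 = 1·4 + 1, 4 = 4·1 + 0.
Working back up the chain: 1 = 5 − 1·4 = 5 − (9 − 1·5) = −9 + 2·5 = −9 + 2·(14 − 1·9) = 2·14 − 3·9 = 2·14 − 3·(79 − 5·14) = −3·79 + 17·14 = −3·79 + 17·(93 − 1·79) = 17·93 − 20·79 = 17·93 − 20·(172 − 1·93) = −20·172 + 37·93. So 172·(-20) + 93·37 = 1.
Times 159: 172·(-3180) + 93·5883 = 159, so (-3180, 5883) solves it.
Adding 35·93 to s and subtracting 35·172 from t gives the tidier solution (75, -137).
Indeed 172·75 + 93·(-137) = 12900 − 12741 = 159.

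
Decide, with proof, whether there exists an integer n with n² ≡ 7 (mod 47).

n = 30

Take n = 30. Then 30² = 900 = 19·47 + 7, so 30² ≡ 7 (mod 47).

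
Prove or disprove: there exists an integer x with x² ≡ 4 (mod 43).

x = 41 works: 41² = 1681, and 1681 − 4 = 1677 = 39·43.

x = 41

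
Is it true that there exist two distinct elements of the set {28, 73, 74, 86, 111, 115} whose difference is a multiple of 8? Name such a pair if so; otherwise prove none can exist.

No, no such pair exists.

Reduce each element modulo 8: 28↦4, 73↦1, 74↦2, 86↦6, 111↦7, 115↦3.
All 6 residues are distinct, so no two elements differ by a multiple of 8.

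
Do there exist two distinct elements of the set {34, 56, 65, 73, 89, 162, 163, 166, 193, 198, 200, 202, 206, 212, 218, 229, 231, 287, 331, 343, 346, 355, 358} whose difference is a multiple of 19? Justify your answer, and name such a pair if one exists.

65 and 198 are such a pair.

Both 65 and 198 leave remainder 8 on division by 19; their difference 133 = 7·19 is a multiple of 19.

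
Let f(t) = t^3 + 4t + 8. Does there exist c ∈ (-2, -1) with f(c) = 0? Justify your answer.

f(-2) = -8 and f(-1) = 3, which have opposite signs.
f is continuous everywhere (it is a polynomial), in particular on [-2, -1].
By the Intermediate Value Theorem f must vanish at some point of (-2, -1).

Yes, f has a root in the interval.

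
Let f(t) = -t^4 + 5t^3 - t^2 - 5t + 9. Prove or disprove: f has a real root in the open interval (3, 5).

Yes, f has a root in the interval.

f(3) = 39 and f(5) = -41, which have opposite signs.
f is continuous everywhere (it is a polynomial), in particular on [3, 5].
By the Intermediate Value Theorem f must vanish at some point of (3, 5).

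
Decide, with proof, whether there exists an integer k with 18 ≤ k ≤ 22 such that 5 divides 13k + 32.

k = 21

Scanning upward from k = 18 gives 266, 279, 292, none divisible by 5. At k = 21 we get 13·21 + 32 = 305, and 305 = 5·61.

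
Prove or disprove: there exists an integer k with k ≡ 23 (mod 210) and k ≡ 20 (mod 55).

gcd(210, 55) = 5. If k ≡ 23 (mod 210) and k ≡ 20 (mod 55), then k ≡ 23 (mod 5) and k ≡ 20 (mod 5).
However 23 ≡ 3 and 20 ≡ 0 (mod 5), and 3 ≠ 0.
So no integer satisfies both congruences.

No, no such integer exists.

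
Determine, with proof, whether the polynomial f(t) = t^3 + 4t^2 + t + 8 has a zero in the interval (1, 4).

No such root exists.

f(1) = 14 and f(4) = 140, both positive, so a sign-change argument is unavailable; we show f keeps this sign on the whole interval.
Shift to the endpoint 1: with t = 1 + u (0 < u < 3), one computes f(1 + u) = u^3 + 7u^2 + 12u + 14.
All 4 nonzero coefficients of this polynomial in u are positive; hence for u > 0 the value is a sum of positive terms (the constant 14 among them).
Therefore f(t) > 0 throughout (1, 4), and f has no zero there.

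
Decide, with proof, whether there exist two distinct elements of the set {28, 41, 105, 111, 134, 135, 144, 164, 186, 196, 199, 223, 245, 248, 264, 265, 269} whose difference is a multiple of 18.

There is no such pair.

Residues mod 18: 28↦10, 41↦5, 105↦15, 111↦3, 134↦8, 135↦9, 144↦0, 164↦2, 186↦6, 196↦16, 199↦1, 223↦7, 245↦11, 248↦14, 264↦12, 265↦13, 269↦17.
No residue repeats among the 17 elements, so no pair has difference ≡ 0 (mod 18).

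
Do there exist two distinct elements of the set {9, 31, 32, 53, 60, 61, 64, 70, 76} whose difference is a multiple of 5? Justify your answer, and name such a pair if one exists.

The pair (9, 64) works.

Both 9 and 64 leave remainder 4 on division by 5; their difference 55 = 11·5 is a multiple of 5.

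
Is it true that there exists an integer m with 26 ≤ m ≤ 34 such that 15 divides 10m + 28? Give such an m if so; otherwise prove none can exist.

No such integer m in that range exists.

The values of 10m + 28 for m = 26, 27, …, 34 are 288, 298, 308, 318, 328, 338, 348, 358, 368; reduced mod 15 these are 3, 13, 8, 3, 13, 8, 3, 13, 8.
The residue 0 does not occur, so no m in [26, 34] makes 10m + 28 a multiple of 15.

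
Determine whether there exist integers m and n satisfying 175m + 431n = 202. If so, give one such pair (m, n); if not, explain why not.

m = 144, n = -58

175 and 431 are coprime, so 175m + 431n ranges over all of ℤ.
Dividing repeatedly: 431 = 2·175 + 81, 175 = 2·81 + 13, 81 = 6·13 + 3, 13 = 4·3 + 1, 3 = 3·1 + 0.
Working back up the chain: 1 = 13 − 4·3 = 13 − 4·(81 − 6·13) = −4·81 + 25·13 = −4·81 + 25·(175 − 2·81) = 25·175 − 54·81 = 25·175 − 54·(431 − 2·175) = −54·431 + 133·175. So 175·133 + 431·(-54) = 1.
Scaling by 202 gives the particular solution (m, n) = (26866, -10908).
The general solution is m = 26866 + 431k, n = -10908 − 175k; taking k = -62 gives the smaller pair m = 144, n = -58.
Check: 175·144 + 431·(-58) = 25200 − 24998 = 202. ✓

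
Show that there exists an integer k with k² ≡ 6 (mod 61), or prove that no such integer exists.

There is no such integer.

61 is prime, so by Euler's criterion 6 is a square mod 61 iff 6^((61−1)/2) = 6^30 ≡ 1 (mod 61).
Squaring successively (mod 61): 6^2 = 36 ≡ 36; 6^4 ≡ 36² = 1296 ≡ 15; 6^8 ≡ 15² = 225 ≡ 42; 6^16 ≡ 42² = 1764 ≡ 56.
Since 30 = 16 + 8 + 4 + 2, 6^30 ≡ 56 · 42 · 15 · 36; multiplying out mod 61: 56·42 = 2352 ≡ 34, then 34·15 = 510 ≡ 22, then 22·36 = 792 ≡ 60. Thus 6^30 ≡ 60 ≡ −1 (mod 61).
By Euler's criterion 6 is a quadratic non-residue mod 61: no k satisfies k² ≡ 6 (mod 61).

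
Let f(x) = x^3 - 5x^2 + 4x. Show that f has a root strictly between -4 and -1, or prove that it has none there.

f(-4) = -160 and f(-1) = -10, both negative, so a sign-change argument is unavailable; we show f keeps this sign on the whole interval.
Shift to the endpoint -1: with x = -1 − u (0 < u < 3), one computes f(-1 − u) = -u^3 - 8u^2 - 17u - 10.
The nonzero coefficients here are all negative, so for u > 0 every term is negative (or zero), and the constant term -10 is strictly negative.
So f is strictly negative on (-4, -1); no root exists in the interval.

No such root exists.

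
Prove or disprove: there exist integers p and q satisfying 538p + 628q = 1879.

No, no such integers exist.

Both 538 and 628 are divisible by gcd(538, 628) = 2, hence so is any combination 538p + 628q.
But 1879 = 2·939 + 1, so 2 ∤ 1879.
Hence no integers p, q satisfy the equation.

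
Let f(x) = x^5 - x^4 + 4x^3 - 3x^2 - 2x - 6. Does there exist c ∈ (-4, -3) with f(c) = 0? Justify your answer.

f(-4) = -1582 and f(-3) = -459, both negative, so a sign-change argument is unavailable; we show f keeps this sign on the whole interval.
Substitute x = -3 − u, where 0 < u < 1 on the interval. Expanding, f(-3 − u) = -u^5 - 16u^4 - 106u^3 - 363u^2 - 637u - 459.
The nonzero coefficients here are all negative, so for u > 0 every term is negative (or zero), and the constant term -459 is strictly negative.
Therefore f(x) < 0 throughout (-4, -3), and f has no zero there.

f has no root in that interval.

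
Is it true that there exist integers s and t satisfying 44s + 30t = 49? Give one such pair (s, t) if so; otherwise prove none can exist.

gcd(44, 30) = 2, so every integer of the form 44s + 30t is a multiple of 2.
But 49 is not a multiple of 2 (it leaves remainder 1).
Therefore 44s + 30t = 49 has no solution in integers.

No such integers exist.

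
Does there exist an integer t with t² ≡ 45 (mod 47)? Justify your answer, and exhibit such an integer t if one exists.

47 is prime, so by Euler's criterion 45 is a square mod 47 iff 45^((47−1)/2) = 45^23 ≡ 1 (mod 47).
Repeated squaring mod 47: 45^2 = 2025 ≡ 4; 45^4 ≡ 4² = 16 ≡ 16; 45^8 ≡ 16² = 256 ≡ 21; 45^16 ≡ 21² = 441 ≡ 18.
Since 23 = 16 + 4 + 2 + 1, 45^23 ≡ 18 · 16 · 4 · 45; multiplying out mod 47: 18·16 = 288 ≡ 6, then 6·4 = 24 ≡ 24, then 24·45 = 1080 ≡ 46. Thus 45^23 ≡ 46 ≡ −1 (mod 47).
The value −1 means 45 is a non-residue modulo 47, so t² ≡ 45 (mod 47) is impossible.

No, no such integer exists.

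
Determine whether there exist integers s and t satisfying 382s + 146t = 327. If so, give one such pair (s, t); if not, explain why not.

gcd(382, 146) = 2, so every integer of the form 382s + 146t is a multiple of 2.
But 327 = 2·163 + 1, so 2 ∤ 327.
So the equation is unsolvable over ℤ.

No, no such integers exist.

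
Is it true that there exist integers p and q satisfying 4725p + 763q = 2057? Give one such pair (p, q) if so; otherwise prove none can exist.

No such integers exist.

Both 4725 and 763 are divisible by gcd(4725, 763) = 7, hence so is any combination 4725p + 763q.
However 2057 leaves remainder 6 on division by 7.
Therefore 4725p + 763q = 2057 has no solution in integers.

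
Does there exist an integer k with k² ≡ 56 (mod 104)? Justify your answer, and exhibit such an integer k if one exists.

k = 76

k = 76 works: 76² = 5776, and 5776 − 56 = 5720 = 55·104.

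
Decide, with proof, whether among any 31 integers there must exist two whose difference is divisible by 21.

There are exactly 21 possible remainders on division by 21.
Placing 31 integers into 21 classes, some class receives at least two — say a and b.
Then a ≡ b (mod 21), i.e. 21 ∣ (a − b).

Yes, this is always true.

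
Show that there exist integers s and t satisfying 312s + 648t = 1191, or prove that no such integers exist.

There are no such integers.

Both 312 and 648 are divisible by gcd(312, 648) = 24, hence so is any combination 312s + 648t.
However 1191 leaves remainder 15 on division by 24.
Hence no integers s, t satisfy the equation.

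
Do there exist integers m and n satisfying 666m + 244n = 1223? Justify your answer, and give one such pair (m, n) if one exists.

No, no such integers exist.

Any value of 666m + 244n is a multiple of gcd(666, 244) = 2.
But 1223 is not a multiple of 2 (it leaves remainder 1).
Therefore 666m + 244n = 1223 has no solution in integers.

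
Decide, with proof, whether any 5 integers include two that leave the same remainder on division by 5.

No, the set {2, 3, 4, 5, 6} is a counterexample.

Try 5 consecutive integers, 2, 3, …, 6. Their remainders mod 5 are 2, 3, 4, 0, 1 — pairwise different, as any 5 ≤ 5 consecutive integers have distinct residues.
Hence this collection has no pair with equal remainders mod 5, disproving the claim.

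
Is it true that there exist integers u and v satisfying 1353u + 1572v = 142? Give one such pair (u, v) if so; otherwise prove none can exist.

Both 1353 and 1572 are divisible by gcd(1353, 1572) = 3, hence so is any combination 1353u + 1572v.
But 142 is not a multiple of 3 (it leaves remainder 1).
Hence no integers u, v satisfy the equation.

No, no such integers exist.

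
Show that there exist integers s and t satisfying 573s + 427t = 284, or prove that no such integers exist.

s = 388, t = -520

Since gcd(573, 427) = 1, every integer is an integer combination of 573 and 427.
Dividing repeatedly: 573 = 1·427 + 146, 427 = 2·146 + 135, 146 = 1·135 + 11, 135 = 12·11 + 3, 11 = 3·3 + 2, 3 = 1·2 + 1, 2 = 2·1 + 0.
Back-substituting, 1 = 3 − 1·2 = 3 − (11 − 3·3) = −11 + 4·3 = −11 + 4·(135 − 12·11) = 4·135 − 49·11 = 4·135 − 49·(146 − 1·135) = −49·146 + 53·135 = −49·146 + 53·(427 − 2·146) = 53·427 − 155·146 = 53·427 − 155·(573 − 1·427) = −155·573 + 208·427; that is, 573·(-155) + 427·208 = 1.
Times 284: 573·(-44020) + 427·59072 = 284, so (-44020, 59072) solves it.
Adding 104·427 to s and subtracting 104·573 from t gives the tidier solution (388, -520).
Check: 573·388 + 427·(-520) = 222324 − 222040 = 284. ✓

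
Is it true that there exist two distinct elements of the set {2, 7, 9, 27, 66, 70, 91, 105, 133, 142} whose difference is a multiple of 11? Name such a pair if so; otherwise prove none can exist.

Reduce each element modulo 11: 2↦2, 7↦7, 9↦9, 27↦5, 66↦0, 70↦4, 91↦3, 105↦6, 133↦1, 142↦10.
No residue repeats among the 10 elements, so no pair has difference ≡ 0 (mod 11).

No such pair exists.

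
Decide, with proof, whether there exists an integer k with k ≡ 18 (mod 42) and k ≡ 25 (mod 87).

Both moduli are multiples of 3 = gcd(42, 87), so any solution would satisfy k ≡ 18 and k ≡ 25 modulo 3 simultaneously.
However 18 ≡ 0 and 25 ≡ 1 (mod 3), and 0 ≠ 1.
Therefore no such k exists.

There is no such integer.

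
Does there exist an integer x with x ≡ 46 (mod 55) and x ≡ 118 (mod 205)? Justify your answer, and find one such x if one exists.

No, no such integer exists.

gcd(55, 205) = 5. If x ≡ 46 (mod 55) and x ≡ 118 (mod 205), then x ≡ 46 (mod 5) and x ≡ 118 (mod 5).
But 46 mod 5 = 1 while 118 mod 5 = 3, a contradiction.
Therefore no such x exists.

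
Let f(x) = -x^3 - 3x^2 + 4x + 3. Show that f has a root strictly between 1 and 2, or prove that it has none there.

Such a root exists.

f(1) = 3 and f(2) = -9, which have opposite signs.
As a polynomial, f is continuous on every closed interval.
By the Intermediate Value Theorem, f takes the value 0 somewhere in the open interval.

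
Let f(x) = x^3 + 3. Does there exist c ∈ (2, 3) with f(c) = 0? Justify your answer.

No.

The endpoint values f(2) = 11 and f(3) = 30 are both positive. Claim: f(x) > 0 for every x in (2, 3).
Substitute x = 2 + u, where 0 < u < 1 on the interval. Expanding, f(2 + u) = u^3 + 6u^2 + 12u + 11.
The nonzero coefficients here are all positive, so for u > 0 every term is positive (or zero), and the constant term 11 is strictly positive.
Therefore f(x) > 0 throughout (2, 3), and f has no zero there.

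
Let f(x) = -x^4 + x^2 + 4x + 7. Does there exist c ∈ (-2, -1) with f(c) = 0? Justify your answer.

Yes, f has a root in the interval.

f(-2) = -13 and f(-1) = 3, which have opposite signs.
Since f is a polynomial it is continuous on [-2, -1].
By the Intermediate Value Theorem, f takes the value 0 somewhere in the open interval.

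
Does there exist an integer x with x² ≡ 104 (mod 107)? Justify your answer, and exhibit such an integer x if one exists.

No such integer exists.

107 is prime, so by Euler's criterion 104 is a square mod 107 iff 104^((107−1)/2) = 104^53 ≡ 1 (mod 107).
Repeated squaring mod 107: 104^2 = 10816 ≡ 9; 104^4 ≡ 9² = 81 ≡ 81; 104^8 ≡ 81² = 6561 ≡ 34; 104^16 ≡ 34² = 1156 ≡ 86; 104^32 ≡ 86² = 7396 ≡ 13.
Since 53 = 32 + 16 + 4 + 1, 104^53 ≡ 13 · 86 · 81 · 104; multiplying out mod 107: 13·86 = 1118 ≡ 48, then 48·81 = 3888 ≡ 36, then 36·104 = 3744 ≡ 106. Thus 104^53 ≡ 106 ≡ −1 (mod 107).
By Euler's criterion 104 is a quadratic non-residue mod 107: no x satisfies x² ≡ 104 (mod 107).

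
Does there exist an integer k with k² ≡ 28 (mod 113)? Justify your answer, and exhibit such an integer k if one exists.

k = 49

Take k = 49. Then 49² = 2401 = 21·113 + 28, so 49² ≡ 28 (mod 113).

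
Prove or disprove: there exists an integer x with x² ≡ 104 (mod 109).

x = 70

Take x = 70. Then 70² = 4900 = 44·109 + 104, so 70² ≡ 104 (mod 109).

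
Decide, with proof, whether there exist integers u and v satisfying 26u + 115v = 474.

u = 89, v = -16

26 and 115 are coprime, so 26u + 115v ranges over all of ℤ.
Run the Euclidean algorithm on 115 and 26: 115 = 4·26 + 11, 26 = 2·11 + 4, 11 = 2·4 + 3, 4 = 1·3 + 1, 3 = 3·1 + 0.
Back-substituting, 1 = 4 − 1·3 = 4 − (11 − 2·4) = −11 + 3·4 = −11 + 3·(26 − 2·11) = 3·26 − 7·11 = 3·26 − 7·(115 − 4·26) = −7·115 + 31·26; that is, 26·31 + 115·(-7) = 1.
Multiplying through by 474: u = 31·474 = 14694, v = (-7)·474 = -3318 is a solution.
Shifting by a multiple of (115, −26) keeps it a solution: u = 14694 − 127·115 = 89, v = -3318 + 127·26 = -16.
Check: 26·89 + 115·(-16) = 2314 − 1840 = 474. ✓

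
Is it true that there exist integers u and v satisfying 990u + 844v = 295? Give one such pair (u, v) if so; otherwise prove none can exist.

No such integers exist.

Any value of 990u + 844v is a multiple of gcd(990, 844) = 2.
But 295 = 2·147 + 1, so 2 ∤ 295.
Therefore 990u + 844v = 295 has no solution in integers.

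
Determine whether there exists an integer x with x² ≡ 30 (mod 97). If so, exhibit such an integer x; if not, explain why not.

97 is prime, so by Euler's criterion 30 is a square mod 97 iff 30^((97−1)/2) = 30^48 ≡ 1 (mod 97).
Squaring successively (mod 97): 30^2 = 900 ≡ 27; 30^4 ≡ 27² = 729 ≡ 50; 30^8 ≡ 50² = 2500 ≡ 75; 30^16 ≡ 75² = 5625 ≡ 96; 30^32 ≡ 96² = 9216 ≡ 1.
Since 48 = 32 + 16, 30^48 ≡ 1 · 96; multiplying out mod 97: 1·96 = 96 ≡ 96. Thus 30^48 ≡ 96 ≡ −1 (mod 97).
The value −1 means 30 is a non-residue modulo 97, so x² ≡ 30 (mod 97) is impossible.

No such integer exists.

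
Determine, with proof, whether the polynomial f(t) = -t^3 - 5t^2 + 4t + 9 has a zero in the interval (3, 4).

The endpoint values f(3) = -51 and f(4) = -119 are both negative. Claim: f(t) < 0 for every t in (3, 4).
Substitute t = 3 + u, where 0 < u < 1 on the interval. Expanding, f(3 + u) = -u^3 - 14u^2 - 53u - 51.
The nonzero coefficients here are all negative, so for u > 0 every term is negative (or zero), and the constant term -51 is strictly negative.
Therefore f(t) < 0 throughout (3, 4), and f has no zero there.

f has no root in that interval.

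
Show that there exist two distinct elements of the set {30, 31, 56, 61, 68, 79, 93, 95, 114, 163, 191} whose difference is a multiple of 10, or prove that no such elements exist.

31 and 61 are such a pair.

31 mod 10 = 1 and 61 mod 10 = 1, so 61 − 31 = 30 = 3·10.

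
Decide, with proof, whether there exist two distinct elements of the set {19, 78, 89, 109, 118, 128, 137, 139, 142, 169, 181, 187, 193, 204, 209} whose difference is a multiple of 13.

Yes: 78 and 169.

78 mod 13 = 0 and 169 mod 13 = 0, so 169 − 78 = 91 = 7·13.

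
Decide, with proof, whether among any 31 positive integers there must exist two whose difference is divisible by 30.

There are exactly 30 possible remainders on division by 30.
With 31 integers and only 30 classes, the pigeonhole principle forces two of them, say a and b, into the same class.
Equal remainders mean a − b ≡ 0 (mod 30), so 30 divides their difference.

True.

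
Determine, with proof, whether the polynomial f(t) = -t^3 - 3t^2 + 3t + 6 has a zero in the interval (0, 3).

f(0) = 6 and f(3) = -39, which have opposite signs.
Since f is a polynomial it is continuous on [0, 3].
By the Intermediate Value Theorem f must vanish at some point of (0, 3).

Yes, f has a root in the interval.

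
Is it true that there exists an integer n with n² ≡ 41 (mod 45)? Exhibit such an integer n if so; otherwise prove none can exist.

Reduce modulo 3, which divides 45: we would need n² ≡ 2 (mod 3).
Computing n² mod 3 for n = 0, 1, …, 1 (enough, by the symmetry n ↦ 3 − n) gives 0, 1.
The set of squares mod 3 is therefore {0, 1}, which does not contain 2.
Therefore n² ≡ 41 (mod 45) has no solution.

No such integer exists.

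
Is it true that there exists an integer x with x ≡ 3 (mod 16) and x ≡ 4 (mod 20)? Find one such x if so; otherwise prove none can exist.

There is no such integer.

Both moduli are multiples of 4 = gcd(16, 20), so any solution would satisfy x ≡ 3 and x ≡ 4 modulo 4 simultaneously.
However 3 ≡ 3 and 4 ≡ 0 (mod 4), and 3 ≠ 0.
Hence the system has no solution.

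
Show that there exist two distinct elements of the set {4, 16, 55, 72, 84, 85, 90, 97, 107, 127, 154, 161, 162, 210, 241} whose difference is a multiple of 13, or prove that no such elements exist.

16 mod 13 = 3 and 55 mod 13 = 3, so 55 − 16 = 39 = 3·13.

16 and 55 are such a pair.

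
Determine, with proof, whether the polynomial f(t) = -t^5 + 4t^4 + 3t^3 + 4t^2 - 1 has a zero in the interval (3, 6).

f(3) = 197 and f(6) = -1801, which have opposite signs.
f is continuous everywhere (it is a polynomial), in particular on [3, 6].
By the Intermediate Value Theorem, f takes the value 0 somewhere in the open interval.

Yes, f has a root in the interval.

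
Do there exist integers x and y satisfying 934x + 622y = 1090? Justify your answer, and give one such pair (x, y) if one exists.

Since gcd(934, 622) = 2 and 1090 = 2·545, Bézout's identity guarantees a solution.
Dividing through by 2 reduces the equation to 467x + 311y = 545.
Euclidean algorithm: 467 = 1·311 + 156, 311 = 1·156 + 155, 156 = 1·155 + 1, 155 = 155·1 + 0.
Unwinding: 1 = 156 − 1·155 = 156 − (311 − 1·156) = −311 + 2·156 = −311 + 2·(467 − 1·311) = 2·467 − 3·311, i.e. 467·2 + 311·(-3) = 1.
Multiplying through by 545: x = 2·545 = 1090, y = (-3)·545 = -1635 is a solution.
Shifting by a multiple of (311, −467) keeps it a solution: x = 1090 − 3·311 = 157, y = -1635 + 3·467 = -234.
Check: 934·157 + 622·(-234) = 146638 − 145548 = 1090. ✓

x = 157, y = -234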